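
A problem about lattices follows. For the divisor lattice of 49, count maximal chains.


A maximal chain goes from the minimum element to a maximal element via cover relations.
Counting all min-to-max paths in the cover graph.
Total maximal chains: 1


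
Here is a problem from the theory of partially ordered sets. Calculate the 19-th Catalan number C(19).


C(n) = C(2n, n) / (n+1).
C(38, 19) = 35345263800
C(19) = 35345263800 / 20 = 1767263190


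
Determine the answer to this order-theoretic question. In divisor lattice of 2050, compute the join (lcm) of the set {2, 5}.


In a divisor lattice, join = lcm (least common multiple).
Compute lcm iteratively: start with first element, then lcm(current, next).
Elements: [2, 5]
lcm(2,5) = 10
Final lcm = 10


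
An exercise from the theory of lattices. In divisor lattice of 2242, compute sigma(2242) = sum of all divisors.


sigma(n) = sum of divisors.
Divisors of 2242: [1, 2, 19, 38, 59, 118, 1121, 2242]
Sum = 3600


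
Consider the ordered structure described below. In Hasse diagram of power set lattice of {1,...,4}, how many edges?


A cover relation a -< b holds when a < b with no c strictly between.
Cover relations:
  {} -< {1}
  {} -< {2}
  {} -< {3}
  {} -< {4}
  {1} -< {1,2}
  {1} -< {1,3}
  {1} -< {1,4}
  {2} -< {1,2}
  ...24 more
Total: 32


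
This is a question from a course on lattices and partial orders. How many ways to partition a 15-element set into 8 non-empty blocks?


S(n,k) = k*S(n-1,k) + S(n-1,k-1).
S(14,8) = 20912320, S(14,7) = 49329280
S(15,8) = 8*20912320 + 49329280 = 167298560 + 49329280
S(15,8) = 216627840


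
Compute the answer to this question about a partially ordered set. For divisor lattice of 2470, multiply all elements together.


Divisors of 2470: [1, 2, 5, 10, 13, 19, 26, 38, 65, 95, 130, 190, 247, 494, 1235, 2470]
Product = n^(d(n)/2) = 2470^(16/2)
Product = 1385401412458388256100000000


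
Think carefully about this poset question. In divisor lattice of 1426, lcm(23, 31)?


Join=lcm.
gcd(23,31)=1
lcm=713


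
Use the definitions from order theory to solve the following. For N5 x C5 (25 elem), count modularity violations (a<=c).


Modular law: if a <= c then a v (b ^ c) = (a v b) ^ c.
Check all triples (a,b,c) with a <= c among 25 elements.
  e.g. a=(a,0), b=(c,0), c=(b,0): lhs=(a,0) != rhs=(b,0)
  e.g. a=(a,0), b=(c,1), c=(b,0): lhs=(a,0) != rhs=(b,0)
Total violating triples: 75


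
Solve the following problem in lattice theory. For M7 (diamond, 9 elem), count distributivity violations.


Distributive law: a ^ (b v c) = (a ^ b) v (a ^ c).
Check all 9^3 = 729 ordered triples (a,b,c).
  e.g. a=a1, b=a2, c=a3: lhs=a1 != rhs=0
  e.g. a=a1, b=a2, c=a4: lhs=a1 != rhs=0
Total violating triples: 210


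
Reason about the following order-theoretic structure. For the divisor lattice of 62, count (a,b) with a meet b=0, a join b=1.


Complement pair (a,b): a meet b = bottom, a join b = top.
Here: gcd(a,b)=1 and lcm(a,b)=62, i.e. a*b=62 with a,b coprime.
Pairs found: (1,62), (2,31), (31,2), (62,1)
Total ordered pairs: 4


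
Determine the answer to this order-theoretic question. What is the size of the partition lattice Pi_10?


B(n) = number of set partitions of an n-element set.
B(n) satisfies the recurrence: B(n+1) = sum_k C(n,k)*B(k).
B(10) = 115975


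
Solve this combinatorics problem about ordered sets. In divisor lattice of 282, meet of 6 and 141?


In a divisor lattice, meet = gcd (greatest common divisor).
By Euclidean algorithm or factoring: gcd(6,141) = 3


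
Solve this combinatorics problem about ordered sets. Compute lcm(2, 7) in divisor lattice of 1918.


In a divisor lattice, join = lcm (least common multiple).
gcd(2,7) = 1
lcm(2,7) = 2*7/gcd = 14/1 = 14


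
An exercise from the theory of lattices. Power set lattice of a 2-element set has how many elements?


Power set = 2^n.
2^2 = 4


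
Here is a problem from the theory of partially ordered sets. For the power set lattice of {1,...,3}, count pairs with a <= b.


The order relation is {(a,b) : a <= b}, reflexive so it includes (a,a).
Examples: ({},{}), ({},{1,2}), ({},{1,2,3}), ({},{1,3}), ({},{1}), ...
Total ordered pairs: 27


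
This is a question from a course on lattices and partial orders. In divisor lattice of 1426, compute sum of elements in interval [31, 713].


Interval [31,713] in divisors of 1426: [31, 713]
Sum = 744


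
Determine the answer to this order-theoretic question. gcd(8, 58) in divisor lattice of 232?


Meet=gcd.
gcd(8,58)=2


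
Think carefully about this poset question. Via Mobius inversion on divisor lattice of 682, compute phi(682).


phi(n) = n * prod_{p|n} (1 - 1/p).
Prime divisors of 682: [2, 11, 31]
phi(682) = 682 * (1 - 1/2) * (1 - 1/11) * (1 - 1/31)
phi(682) = 300


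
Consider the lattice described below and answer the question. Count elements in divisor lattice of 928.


Divisors of 928: [1, 2, 4, 8, 16, 29, 32, 58, 116, 232, 464, 928]
Count: 12


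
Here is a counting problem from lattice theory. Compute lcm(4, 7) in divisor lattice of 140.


In a divisor lattice, join = lcm (least common multiple).
gcd(4,7) = 1
lcm(4,7) = 4*7/gcd = 28/1 = 28


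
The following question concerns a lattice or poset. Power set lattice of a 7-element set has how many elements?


Power set = 2^n.
2^7 = 128


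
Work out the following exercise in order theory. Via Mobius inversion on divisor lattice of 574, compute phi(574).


phi(n) = n * prod_{p|n} (1 - 1/p).
Prime divisors of 574: [2, 7, 41]
phi(574) = 574 * (1 - 1/2) * (1 - 1/7) * (1 - 1/41)
phi(574) = 240


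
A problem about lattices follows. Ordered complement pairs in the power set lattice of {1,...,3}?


Complement pair (a,b): a meet b = bottom, a join b = top.
Here: A intersect B = {} and A union B = {1,...,3}.
Pairs found: ({},{1,2,3}), ({1},{2,3}), ({2},{1,3}), ({3},{1,2}), ... (4 more)
Total ordered pairs: 8


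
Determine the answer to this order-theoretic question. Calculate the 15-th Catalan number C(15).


C(n) = C(2n, n) / (n+1).
C(30, 15) = 155117520
C(15) = 155117520 / 16 = 9694845


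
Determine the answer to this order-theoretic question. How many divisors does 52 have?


Divisors of 52: [1, 2, 4, 13, 26, 52]
Count: 6


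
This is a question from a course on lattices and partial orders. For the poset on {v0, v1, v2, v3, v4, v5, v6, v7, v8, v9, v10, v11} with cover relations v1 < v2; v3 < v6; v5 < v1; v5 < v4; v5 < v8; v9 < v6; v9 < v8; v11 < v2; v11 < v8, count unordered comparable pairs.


A comparable pair {a,b} has a < b or b < a in the order.
Count unordered pairs where one element is strictly below the other.
Examples: {v1,v2}, {v1,v5}, {v2,v5}, {v2,v11}, ...
Total comparable pairs: 10


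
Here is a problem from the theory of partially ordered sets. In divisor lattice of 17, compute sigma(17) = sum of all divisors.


sigma(n) = sum of divisors.
Divisors of 17: [1, 17]
Sum = 18


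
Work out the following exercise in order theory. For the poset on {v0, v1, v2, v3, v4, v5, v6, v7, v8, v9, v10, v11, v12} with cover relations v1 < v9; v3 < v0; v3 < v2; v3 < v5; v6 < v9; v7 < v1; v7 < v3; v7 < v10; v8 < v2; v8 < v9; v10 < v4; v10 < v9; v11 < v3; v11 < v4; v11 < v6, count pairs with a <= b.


The order relation is {(a,b) : a <= b}, reflexive so it includes (a,a).
Examples: (v0,v0), (v1,v1), (v1,v9), (v10,v10), (v10,v4), ...
Total ordered pairs: 37


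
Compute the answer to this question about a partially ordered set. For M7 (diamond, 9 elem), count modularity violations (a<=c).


Modular law: if a <= c then a v (b ^ c) = (a v b) ^ c.
Check all triples (a,b,c) with a <= c among 9 elements.
This lattice is modular (diamonds M_m and their chain-products are modular).
Total violating triples: 0


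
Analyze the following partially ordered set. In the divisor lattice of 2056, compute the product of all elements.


Divisors of 2056: [1, 2, 4, 8, 257, 514, 1028, 2056]
Product = n^(d(n)/2) = 2056^(8/2)
Product = 17868678762496


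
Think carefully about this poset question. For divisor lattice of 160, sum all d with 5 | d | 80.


Interval [5,80] in divisors of 160: [5, 10, 20, 40, 80]
Sum = 155


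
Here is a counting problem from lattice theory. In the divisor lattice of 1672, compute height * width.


Height = length of longest chain minus 1; width = size of largest antichain.
A maximum chain: 1 | 19 | 209 | 418 | 836 | 1672  (height 5).
A maximum antichain: {4, 22, 38, 209}  (width 4).
Product = 5 * 4 = 20


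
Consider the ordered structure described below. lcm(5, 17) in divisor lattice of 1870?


Join=lcm.
gcd(5,17)=1
lcm=85


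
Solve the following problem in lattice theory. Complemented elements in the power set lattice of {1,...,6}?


An element a is complemented if some b has a meet b = bottom, a join b = top.
every subset A has complement S\A, so all elements are complemented.
Complemented elements: {}, {1}, {2}, {3}, {4}, {5}, ... (58 more)
Count: 64


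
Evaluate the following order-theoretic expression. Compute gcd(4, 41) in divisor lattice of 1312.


In a divisor lattice, meet = gcd (greatest common divisor).
By Euclidean algorithm or factoring: gcd(4,41) = 1


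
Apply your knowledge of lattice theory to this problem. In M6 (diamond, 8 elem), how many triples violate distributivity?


Distributive law: a ^ (b v c) = (a ^ b) v (a ^ c).
Check all 8^3 = 512 ordered triples (a,b,c).
  e.g. a=a1, b=a2, c=a3: lhs=a1 != rhs=0
  e.g. a=a1, b=a2, c=a4: lhs=a1 != rhs=0
Total violating triples: 120


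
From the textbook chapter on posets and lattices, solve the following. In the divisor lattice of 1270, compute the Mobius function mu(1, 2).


In a divisor lattice, mu(a,b) = mu(b/a) where mu is the classical Mobius function.
b/a = 2/1 = 2
Prime factorization of 2: primes [2]
2 is squarefree with 1 prime factor(s), so mu(2) = (-1)^1 = -1


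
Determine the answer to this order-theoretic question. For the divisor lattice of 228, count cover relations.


A cover relation a -< b holds when a < b with no c strictly between.
Cover relations:
  1 -< 2
  1 -< 3
  1 -< 19
  2 -< 4
  2 -< 6
  2 -< 38
  3 -< 6
  3 -< 57
  ...12 more
Total: 20


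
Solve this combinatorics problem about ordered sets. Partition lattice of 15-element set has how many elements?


B(n) = number of set partitions of an n-element set.
B(n) satisfies the recurrence: B(n+1) = sum_k C(n,k)*B(k).
B(15) = 1382958545


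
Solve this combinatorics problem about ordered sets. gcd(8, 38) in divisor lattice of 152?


Meet=gcd.
gcd(8,38)=2


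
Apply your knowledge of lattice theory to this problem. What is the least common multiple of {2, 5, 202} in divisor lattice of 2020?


In a divisor lattice, join = lcm (least common multiple).
Compute lcm iteratively: start with first element, then lcm(current, next).
Elements: [2, 5, 202]
lcm(2,5) = 10
lcm(10,202) = 1010
Final lcm = 1010


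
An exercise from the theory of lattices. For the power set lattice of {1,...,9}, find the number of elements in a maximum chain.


A chain is a totally ordered subset; we count the number of elements in a maximum chain.
Compute, for each element x, the size of the longest chain ending at x:
  {}: 1
  {1}: 2
  {2}: 2
  {3}: 2
  {4}: 2
  {5}: 2
  ...
A maximum chain: {} < {1} < {1,2} < {1,2,3} < {1,2,3,4} < {1,2,3,4,5} < {1,2,3,4,5,6} < {1,2,3,4,5,6,7} < {1,2,3,4,5,6,7,8} < {1,2,3,4,5,6,7,8,9}
Number of elements in the longest chain: 10


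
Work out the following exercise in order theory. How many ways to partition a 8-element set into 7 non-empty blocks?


S(n,k) = k*S(n-1,k) + S(n-1,k-1).
S(7,7) = 1, S(7,6) = 21
S(8,7) = 7*1 + 21 = 7 + 21
S(8,7) = 28


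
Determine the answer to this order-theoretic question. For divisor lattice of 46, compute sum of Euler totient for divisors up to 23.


Divisors of 46 up to 23: [1, 2, 23]
phi values: [1, 1, 22]
Sum = 24


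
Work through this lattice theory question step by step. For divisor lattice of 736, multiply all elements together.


Divisors of 736: [1, 2, 4, 8, 16, 23, 32, 46, 92, 184, 368, 736]
Product = n^(d(n)/2) = 736^(12/2)
Product = 158952325472321536


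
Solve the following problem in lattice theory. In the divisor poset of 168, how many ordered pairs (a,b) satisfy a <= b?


The order relation is {(a,b) : a <= b}, reflexive so it includes (a,a).
Examples: (1,1), (1,12), (1,14), (1,168), (1,2), ...
Total ordered pairs: 90


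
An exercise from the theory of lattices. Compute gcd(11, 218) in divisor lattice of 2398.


In a divisor lattice, meet = gcd (greatest common divisor).
By Euclidean algorithm or factoring: gcd(11,218) = 1


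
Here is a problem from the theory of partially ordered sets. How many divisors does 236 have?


Divisors of 236: [1, 2, 4, 59, 118, 236]
Count: 6


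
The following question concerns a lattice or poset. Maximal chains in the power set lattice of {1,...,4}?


A maximal chain goes from the minimum element to a maximal element via cover relations.
Counting all min-to-max paths in the cover graph.
Total maximal chains: 24


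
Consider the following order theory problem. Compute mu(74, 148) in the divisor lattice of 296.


In a divisor lattice, mu(a,b) = mu(b/a) where mu is the classical Mobius function.
b/a = 148/74 = 2
Prime factorization of 2: primes [2]
2 is squarefree with 1 prime factor(s), so mu(2) = (-1)^1 = -1


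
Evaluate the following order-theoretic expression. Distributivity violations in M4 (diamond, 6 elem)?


Distributive law: a ^ (b v c) = (a ^ b) v (a ^ c).
Check all 6^3 = 216 ordered triples (a,b,c).
  e.g. a=a1, b=a2, c=a3: lhs=a1 != rhs=0
  e.g. a=a1, b=a2, c=a4: lhs=a1 != rhs=0
Total violating triples: 24


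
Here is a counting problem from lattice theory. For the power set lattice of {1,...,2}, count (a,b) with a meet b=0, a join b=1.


Complement pair (a,b): a meet b = bottom, a join b = top.
Here: A intersect B = {} and A union B = {1,...,2}.
Pairs found: ({},{1,2}), ({1},{2}), ({2},{1}), ({1,2},{})
Total ordered pairs: 4


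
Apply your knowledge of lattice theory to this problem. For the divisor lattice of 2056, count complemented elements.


An element a is complemented if some b has a meet b = bottom, a join b = top.
a is complemented iff gcd(a, n/a)=1, i.e. a is a unitary divisor of 2056.
Complemented elements: 1, 8, 257, 2056
Count: 4


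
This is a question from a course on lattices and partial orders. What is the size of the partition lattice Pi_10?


B(n) = number of set partitions of an n-element set.
B(n) satisfies the recurrence: B(n+1) = sum_k C(n,k)*B(k).
B(10) = 115975


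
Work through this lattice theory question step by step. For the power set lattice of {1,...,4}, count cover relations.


A cover relation a -< b holds when a < b with no c strictly between.
Cover relations:
  {} -< {1}
  {} -< {2}
  {} -< {3}
  {} -< {4}
  {1} -< {1,2}
  {1} -< {1,3}
  {1} -< {1,4}
  {2} -< {1,2}
  ...24 more
Total: 32


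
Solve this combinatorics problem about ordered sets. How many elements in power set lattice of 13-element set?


Power set = 2^n.
2^13 = 8192


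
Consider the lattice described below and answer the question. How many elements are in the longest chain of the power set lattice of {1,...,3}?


A chain is a totally ordered subset; we count the number of elements in a maximum chain.
Compute, for each element x, the size of the longest chain ending at x:
  {}: 1
  {1}: 2
  {2}: 2
  {3}: 2
  {1,2}: 3
  {1,3}: 3
  ...
A maximum chain: {} < {1} < {1,2} < {1,2,3}
Number of elements in the longest chain: 4


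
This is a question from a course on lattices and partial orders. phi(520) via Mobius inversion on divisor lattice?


phi(n) = n * prod_{p|n} (1 - 1/p).
Prime divisors of 520: [2, 5, 13]
phi(520) = 520 * (1 - 1/2) * (1 - 1/5) * (1 - 1/13)
phi(520) = 192


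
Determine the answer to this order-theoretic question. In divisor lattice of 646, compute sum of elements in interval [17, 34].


Interval [17,34] in divisors of 646: [17, 34]
Sum = 51


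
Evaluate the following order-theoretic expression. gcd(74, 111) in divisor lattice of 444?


Meet=gcd.
gcd(74,111)=37


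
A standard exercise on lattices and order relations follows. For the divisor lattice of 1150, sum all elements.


sigma(n) = sum of divisors.
Divisors of 1150: [1, 2, 5, 10, 23, 25, 46, 50, 115, 230, 575, 1150]
Sum = 2232


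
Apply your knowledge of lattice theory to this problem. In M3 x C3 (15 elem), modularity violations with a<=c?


Modular law: if a <= c then a v (b ^ c) = (a v b) ^ c.
Check all triples (a,b,c) with a <= c among 15 elements.
This lattice is modular (diamonds M_m and their chain-products are modular).
Total violating triples: 0


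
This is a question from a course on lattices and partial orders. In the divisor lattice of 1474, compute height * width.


Height = length of longest chain minus 1; width = size of largest antichain.
A maximum chain: 1 | 67 | 737 | 1474  (height 3).
A maximum antichain: {2, 11, 67}  (width 3).
Product = 3 * 3 = 9


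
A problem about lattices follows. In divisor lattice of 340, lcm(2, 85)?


Join=lcm.
gcd(2,85)=1
lcm=170


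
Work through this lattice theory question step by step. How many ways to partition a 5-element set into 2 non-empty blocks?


S(n,k) = k*S(n-1,k) + S(n-1,k-1).
S(4,2) = 7, S(4,1) = 1
S(5,2) = 2*7 + 1 = 14 + 1
S(5,2) = 15


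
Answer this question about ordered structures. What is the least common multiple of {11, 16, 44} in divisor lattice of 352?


In a divisor lattice, join = lcm (least common multiple).
Compute lcm iteratively: start with first element, then lcm(current, next).
Elements: [11, 16, 44]
lcm(11,16) = 176
lcm(176,44) = 176
Final lcm = 176


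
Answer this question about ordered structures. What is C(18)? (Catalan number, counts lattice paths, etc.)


C(n) = C(2n, n) / (n+1).
C(36, 18) = 9075135300
C(18) = 9075135300 / 19 = 477638700


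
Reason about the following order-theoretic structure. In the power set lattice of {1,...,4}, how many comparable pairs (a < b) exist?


A comparable pair {a,b} has a < b or b < a in the order.
Count unordered pairs where one element is strictly below the other.
Examples: {{},{1}}, {{},{2}}, {{},{3}}, {{},{4}}, ...
Total comparable pairs: 65


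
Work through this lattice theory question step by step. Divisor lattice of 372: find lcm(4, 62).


In a divisor lattice, join = lcm (least common multiple).
gcd(4,62) = 2
lcm(4,62) = 4*62/gcd = 248/2 = 124


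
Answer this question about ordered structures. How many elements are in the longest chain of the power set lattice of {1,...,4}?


A chain is a totally ordered subset; we count the number of elements in a maximum chain.
Compute, for each element x, the size of the longest chain ending at x:
  {}: 1
  {1}: 2
  {2}: 2
  {3}: 2
  {4}: 2
  {1,2}: 3
  ...
A maximum chain: {} < {1} < {1,2} < {1,2,3} < {1,2,3,4}
Number of elements in the longest chain: 5


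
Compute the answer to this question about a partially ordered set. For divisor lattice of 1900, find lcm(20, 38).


In a divisor lattice, join = lcm (least common multiple).
Compute lcm iteratively: start with first element, then lcm(current, next).
Elements: [20, 38]
lcm(20,38) = 380
Final lcm = 380


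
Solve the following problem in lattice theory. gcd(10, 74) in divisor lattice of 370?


Meet=gcd.
gcd(10,74)=2


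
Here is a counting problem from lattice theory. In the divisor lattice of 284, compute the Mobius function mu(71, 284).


In a divisor lattice, mu(a,b) = mu(b/a) where mu is the classical Mobius function.
b/a = 284/71 = 4
Prime factorization of 4: primes [2]
4 is not squarefree, so mu(4) = 0


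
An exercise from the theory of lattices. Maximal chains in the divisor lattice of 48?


A maximal chain goes from the minimum element to a maximal element via cover relations.
Counting all min-to-max paths in the cover graph.
Total maximal chains: 5


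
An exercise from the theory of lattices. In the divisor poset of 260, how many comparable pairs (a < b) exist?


A comparable pair {a,b} has a < b or b < a in the order.
Count unordered pairs where one element is strictly below the other.
Examples: {1,2}, {1,4}, {1,5}, {1,10}, ...
Total comparable pairs: 42


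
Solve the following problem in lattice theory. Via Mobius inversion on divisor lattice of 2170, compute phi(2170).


phi(n) = n * prod_{p|n} (1 - 1/p).
Prime divisors of 2170: [2, 5, 7, 31]
phi(2170) = 2170 * (1 - 1/2) * (1 - 1/5) * (1 - 1/7) * (1 - 1/31)
phi(2170) = 720


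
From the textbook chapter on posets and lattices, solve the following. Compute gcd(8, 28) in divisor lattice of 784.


In a divisor lattice, meet = gcd (greatest common divisor).
By Euclidean algorithm or factoring: gcd(8,28) = 4


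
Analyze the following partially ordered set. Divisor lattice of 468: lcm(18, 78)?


Join=lcm.
gcd(18,78)=6
lcm=234


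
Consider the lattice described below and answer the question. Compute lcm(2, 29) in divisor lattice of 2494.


In a divisor lattice, join = lcm (least common multiple).
gcd(2,29) = 1
lcm(2,29) = 2*29/gcd = 58/1 = 58


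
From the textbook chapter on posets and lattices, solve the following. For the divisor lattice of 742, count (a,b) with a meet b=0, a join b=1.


Complement pair (a,b): a meet b = bottom, a join b = top.
Here: gcd(a,b)=1 and lcm(a,b)=742, i.e. a*b=742 with a,b coprime.
Pairs found: (1,742), (2,371), (7,106), (14,53), ... (4 more)
Total ordered pairs: 8


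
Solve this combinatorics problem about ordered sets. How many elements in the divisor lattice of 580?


Divisors of 580: [1, 2, 4, 5, 10, 20, 29, 58, 116, 145, 290, 580]
Count: 12


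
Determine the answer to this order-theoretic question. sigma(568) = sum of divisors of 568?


sigma(n) = sum of divisors.
Divisors of 568: [1, 2, 4, 8, 71, 142, 284, 568]
Sum = 1080


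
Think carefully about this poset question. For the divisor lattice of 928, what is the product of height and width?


Height = length of longest chain minus 1; width = size of largest antichain.
A maximum chain: 1 | 29 | 58 | 116 | 232 | 464 | 928  (height 6).
A maximum antichain: {2, 29}  (width 2).
Product = 6 * 2 = 12


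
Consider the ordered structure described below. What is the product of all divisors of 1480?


Divisors of 1480: [1, 2, 4, 5, 8, 10, 20, 37, 40, 74, 148, 185, 296, 370, 740, 1480]
Product = n^(d(n)/2) = 1480^(16/2)
Product = 23019385349216665600000000


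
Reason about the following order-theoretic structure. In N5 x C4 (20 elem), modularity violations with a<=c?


Modular law: if a <= c then a v (b ^ c) = (a v b) ^ c.
Check all triples (a,b,c) with a <= c among 20 elements.
  e.g. a=(a,0), b=(c,0), c=(b,0): lhs=(a,0) != rhs=(b,0)
  e.g. a=(a,0), b=(c,1), c=(b,0): lhs=(a,0) != rhs=(b,0)
Total violating triples: 40


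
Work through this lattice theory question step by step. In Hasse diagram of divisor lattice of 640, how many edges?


A cover relation a -< b holds when a < b with no c strictly between.
Cover relations:
  1 -< 2
  1 -< 5
  2 -< 4
  2 -< 10
  4 -< 8
  4 -< 20
  5 -< 10
  8 -< 16
  ...14 more
Total: 22


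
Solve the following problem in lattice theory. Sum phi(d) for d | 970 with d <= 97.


Divisors of 970 up to 97: [1, 2, 5, 10, 97]
phi values: [1, 1, 4, 4, 96]
Sum = 106


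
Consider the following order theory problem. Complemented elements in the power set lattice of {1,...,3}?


An element a is complemented if some b has a meet b = bottom, a join b = top.
every subset A has complement S\A, so all elements are complemented.
Complemented elements: {}, {1}, {2}, {3}, {1,2}, {1,3}, ... (2 more)
Count: 8


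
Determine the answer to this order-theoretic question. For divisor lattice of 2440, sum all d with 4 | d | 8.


Interval [4,8] in divisors of 2440: [4, 8]
Sum = 12


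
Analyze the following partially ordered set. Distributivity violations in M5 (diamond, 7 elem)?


Distributive law: a ^ (b v c) = (a ^ b) v (a ^ c).
Check all 7^3 = 343 ordered triples (a,b,c).
  e.g. a=a1, b=a2, c=a3: lhs=a1 != rhs=0
  e.g. a=a1, b=a2, c=a4: lhs=a1 != rhs=0
Total violating triples: 60


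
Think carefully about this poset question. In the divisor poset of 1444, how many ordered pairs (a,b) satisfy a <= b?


The order relation is {(a,b) : a <= b}, reflexive so it includes (a,a).
Examples: (1,1), (1,1444), (1,19), (1,2), (1,361), ...
Total ordered pairs: 36


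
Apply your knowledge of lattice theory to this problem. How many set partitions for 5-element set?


B(n) = number of set partitions of an n-element set.
B(n) satisfies the recurrence: B(n+1) = sum_k C(n,k)*B(k).
B(5) = 52


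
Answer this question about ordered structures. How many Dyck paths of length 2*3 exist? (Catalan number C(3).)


C(n) = C(2n, n) / (n+1).
C(6, 3) = 20
C(3) = 20 / 4 = 5


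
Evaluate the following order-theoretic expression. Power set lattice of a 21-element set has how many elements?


Power set = 2^n.
2^21 = 2097152


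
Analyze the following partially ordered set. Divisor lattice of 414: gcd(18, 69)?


Meet=gcd.
gcd(18,69)=3


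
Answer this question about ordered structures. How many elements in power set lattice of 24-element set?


Power set = 2^n.
2^24 = 16777216


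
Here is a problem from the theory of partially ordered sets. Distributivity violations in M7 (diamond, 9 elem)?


Distributive law: a ^ (b v c) = (a ^ b) v (a ^ c).
Check all 9^3 = 729 ordered triples (a,b,c).
  e.g. a=a1, b=a2, c=a3: lhs=a1 != rhs=0
  e.g. a=a1, b=a2, c=a4: lhs=a1 != rhs=0
Total violating triples: 210


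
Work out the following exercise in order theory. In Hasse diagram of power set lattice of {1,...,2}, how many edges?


A cover relation a -< b holds when a < b with no c strictly between.
Cover relations:
  {} -< {1}
  {} -< {2}
  {1} -< {1,2}
  {2} -< {1,2}
Total: 4


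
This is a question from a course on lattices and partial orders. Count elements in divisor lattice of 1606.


Divisors of 1606: [1, 2, 11, 22, 73, 146, 803, 1606]
Count: 8


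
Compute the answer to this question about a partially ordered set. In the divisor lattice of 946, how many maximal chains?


A maximal chain goes from the minimum element to a maximal element via cover relations.
Counting all min-to-max paths in the cover graph.
Total maximal chains: 6


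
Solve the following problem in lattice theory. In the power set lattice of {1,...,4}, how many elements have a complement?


An element a is complemented if some b has a meet b = bottom, a join b = top.
every subset A has complement S\A, so all elements are complemented.
Complemented elements: {}, {1}, {2}, {3}, {4}, {1,2}, ... (10 more)
Count: 16


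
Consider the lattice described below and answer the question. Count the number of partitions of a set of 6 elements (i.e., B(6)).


B(n) = number of set partitions of an n-element set.
B(n) satisfies the recurrence: B(n+1) = sum_k C(n,k)*B(k).
B(6) = 203


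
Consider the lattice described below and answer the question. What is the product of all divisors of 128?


Divisors of 128: [1, 2, 4, 8, 16, 32, 64, 128]
Product = n^(d(n)/2) = 128^(8/2)
Product = 268435456


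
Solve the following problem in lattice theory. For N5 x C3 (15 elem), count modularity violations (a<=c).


Modular law: if a <= c then a v (b ^ c) = (a v b) ^ c.
Check all triples (a,b,c) with a <= c among 15 elements.
  e.g. a=(a,0), b=(c,0), c=(b,0): lhs=(a,0) != rhs=(b,0)
  e.g. a=(a,0), b=(c,1), c=(b,0): lhs=(a,0) != rhs=(b,0)
Total violating triples: 18


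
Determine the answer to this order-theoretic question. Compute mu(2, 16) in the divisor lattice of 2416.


In a divisor lattice, mu(a,b) = mu(b/a) where mu is the classical Mobius function.
b/a = 16/2 = 8
Prime factorization of 8: primes [2]
8 is not squarefree, so mu(8) = 0


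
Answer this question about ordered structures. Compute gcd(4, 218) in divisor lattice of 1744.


In a divisor lattice, meet = gcd (greatest common divisor).
By Euclidean algorithm or factoring: gcd(4,218) = 2


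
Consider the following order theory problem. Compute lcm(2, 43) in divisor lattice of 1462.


In a divisor lattice, join = lcm (least common multiple).
gcd(2,43) = 1
lcm(2,43) = 2*43/gcd = 86/1 = 86


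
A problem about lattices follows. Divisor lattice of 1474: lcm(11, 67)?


Join=lcm.
gcd(11,67)=1
lcm=737


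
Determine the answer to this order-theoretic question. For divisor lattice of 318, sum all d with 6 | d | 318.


Interval [6,318] in divisors of 318: [6, 318]
Sum = 324


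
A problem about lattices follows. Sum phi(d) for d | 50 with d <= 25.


Divisors of 50 up to 25: [1, 2, 5, 10, 25]
phi values: [1, 1, 4, 4, 20]
Sum = 30


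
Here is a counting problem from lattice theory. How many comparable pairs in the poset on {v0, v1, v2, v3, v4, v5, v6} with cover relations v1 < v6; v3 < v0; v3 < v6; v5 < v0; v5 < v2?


A comparable pair {a,b} has a < b or b < a in the order.
Count unordered pairs where one element is strictly below the other.
Examples: {v0,v3}, {v0,v5}, {v1,v6}, {v2,v5}, ...
Total comparable pairs: 5


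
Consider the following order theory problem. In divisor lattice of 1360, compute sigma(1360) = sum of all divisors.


sigma(n) = sum of divisors.
Divisors of 1360: [1, 2, 4, 5, 8, 10, 16, 17, 20, 34, 40, 68, 80, 85, 136, 170, 272, 340, 680, 1360]
Sum = 3348


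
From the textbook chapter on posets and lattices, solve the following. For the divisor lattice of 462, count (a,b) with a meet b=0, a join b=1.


Complement pair (a,b): a meet b = bottom, a join b = top.
Here: gcd(a,b)=1 and lcm(a,b)=462, i.e. a*b=462 with a,b coprime.
Pairs found: (1,462), (2,231), (3,154), (6,77), ... (12 more)
Total ordered pairs: 16


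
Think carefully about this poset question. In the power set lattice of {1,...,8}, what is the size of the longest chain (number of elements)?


A chain is a totally ordered subset; we count the number of elements in a maximum chain.
Compute, for each element x, the size of the longest chain ending at x:
  {}: 1
  {1}: 2
  {2}: 2
  {3}: 2
  {4}: 2
  {5}: 2
  ...
A maximum chain: {} < {1} < {1,2} < {1,2,3} < {1,2,3,4} < {1,2,3,4,5} < {1,2,3,4,5,6} < {1,2,3,4,5,6,7} < {1,2,3,4,5,6,7,8}
Number of elements in the longest chain: 9


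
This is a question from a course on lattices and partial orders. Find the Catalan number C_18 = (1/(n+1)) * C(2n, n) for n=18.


C(n) = C(2n, n) / (n+1).
C(36, 18) = 9075135300
C(18) = 9075135300 / 19 = 477638700


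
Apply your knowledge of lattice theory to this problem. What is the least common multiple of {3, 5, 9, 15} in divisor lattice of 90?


In a divisor lattice, join = lcm (least common multiple).
Compute lcm iteratively: start with first element, then lcm(current, next).
Elements: [3, 5, 9, 15]
lcm(3,5) = 15
lcm(15,9) = 45
lcm(45,15) = 45
Final lcm = 45


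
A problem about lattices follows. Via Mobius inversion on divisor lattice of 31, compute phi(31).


phi(n) = n * prod_{p|n} (1 - 1/p).
Prime divisors of 31: [31]
phi(31) = 31 * (1 - 1/31)
phi(31) = 30


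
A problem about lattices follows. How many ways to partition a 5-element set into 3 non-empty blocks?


S(n,k) = k*S(n-1,k) + S(n-1,k-1).
S(4,3) = 6, S(4,2) = 7
S(5,3) = 3*6 + 7 = 18 + 7
S(5,3) = 25


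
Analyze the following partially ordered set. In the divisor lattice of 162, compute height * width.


Height = length of longest chain minus 1; width = size of largest antichain.
A maximum chain: 1 | 3 | 9 | 27 | 81 | 162  (height 5).
A maximum antichain: {2, 3}  (width 2).
Product = 5 * 2 = 10


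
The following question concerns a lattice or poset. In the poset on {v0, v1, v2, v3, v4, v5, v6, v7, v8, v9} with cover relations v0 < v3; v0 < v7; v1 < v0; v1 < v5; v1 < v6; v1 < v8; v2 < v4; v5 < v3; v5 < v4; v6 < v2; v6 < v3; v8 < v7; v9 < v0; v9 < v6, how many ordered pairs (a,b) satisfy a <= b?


The order relation is {(a,b) : a <= b}, reflexive so it includes (a,a).
Examples: (v0,v0), (v0,v3), (v0,v7), (v1,v0), (v1,v1), ...
Total ordered pairs: 33


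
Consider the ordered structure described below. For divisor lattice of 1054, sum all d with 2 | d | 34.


Interval [2,34] in divisors of 1054: [2, 34]
Sum = 36


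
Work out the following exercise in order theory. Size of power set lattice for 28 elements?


Power set = 2^n.
2^28 = 268435456


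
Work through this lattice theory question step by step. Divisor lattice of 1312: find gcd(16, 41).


In a divisor lattice, meet = gcd (greatest common divisor).
By Euclidean algorithm or factoring: gcd(16,41) = 1


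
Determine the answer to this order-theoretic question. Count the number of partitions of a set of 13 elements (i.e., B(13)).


B(n) = number of set partitions of an n-element set.
B(n) satisfies the recurrence: B(n+1) = sum_k C(n,k)*B(k).
B(13) = 27644437


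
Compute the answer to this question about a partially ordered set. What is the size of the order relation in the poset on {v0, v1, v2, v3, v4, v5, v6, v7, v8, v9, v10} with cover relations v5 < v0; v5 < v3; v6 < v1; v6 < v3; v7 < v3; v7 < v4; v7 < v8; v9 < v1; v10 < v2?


The order relation is {(a,b) : a <= b}, reflexive so it includes (a,a).
Examples: (v0,v0), (v1,v1), (v10,v10), (v10,v2), (v2,v2), ...
Total ordered pairs: 20


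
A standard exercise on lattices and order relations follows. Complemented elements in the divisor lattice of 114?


An element a is complemented if some b has a meet b = bottom, a join b = top.
a is complemented iff gcd(a, n/a)=1, i.e. a is a unitary divisor of 114.
Complemented elements: 1, 2, 3, 6, 19, 38, ... (2 more)
Count: 8


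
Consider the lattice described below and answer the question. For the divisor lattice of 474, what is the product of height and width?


Height = length of longest chain minus 1; width = size of largest antichain.
A maximum chain: 1 | 79 | 237 | 474  (height 3).
A maximum antichain: {2, 3, 79}  (width 3).
Product = 3 * 3 = 9


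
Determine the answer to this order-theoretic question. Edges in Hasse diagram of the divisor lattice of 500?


A cover relation a -< b holds when a < b with no c strictly between.
Cover relations:
  1 -< 2
  1 -< 5
  2 -< 4
  2 -< 10
  4 -< 20
  5 -< 10
  5 -< 25
  10 -< 20
  ...9 more
Total: 17


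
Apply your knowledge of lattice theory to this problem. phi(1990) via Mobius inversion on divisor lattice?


phi(n) = n * prod_{p|n} (1 - 1/p).
Prime divisors of 1990: [2, 5, 199]
phi(1990) = 1990 * (1 - 1/2) * (1 - 1/5) * (1 - 1/199)
phi(1990) = 792


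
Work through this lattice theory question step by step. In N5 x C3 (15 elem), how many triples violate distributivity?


Distributive law: a ^ (b v c) = (a ^ b) v (a ^ c).
Check all 15^3 = 3375 ordered triples (a,b,c).
  e.g. a=(b,0), b=(a,0), c=(c,0): lhs=(b,0) != rhs=(a,0)
  e.g. a=(b,0), b=(a,0), c=(c,1): lhs=(b,0) != rhs=(a,0)
Total violating triples: 54


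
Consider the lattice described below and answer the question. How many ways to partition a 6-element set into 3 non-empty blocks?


S(n,k) = k*S(n-1,k) + S(n-1,k-1).
S(5,3) = 25, S(5,2) = 15
S(6,3) = 3*25 + 15 = 75 + 15
S(6,3) = 90


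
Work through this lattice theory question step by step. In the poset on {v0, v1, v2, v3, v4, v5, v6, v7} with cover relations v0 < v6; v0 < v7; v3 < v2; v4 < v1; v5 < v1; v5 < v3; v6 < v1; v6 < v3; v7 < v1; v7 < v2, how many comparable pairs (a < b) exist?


A comparable pair {a,b} has a < b or b < a in the order.
Count unordered pairs where one element is strictly below the other.
Examples: {v0,v1}, {v0,v2}, {v0,v3}, {v0,v6}, ...
Total comparable pairs: 15


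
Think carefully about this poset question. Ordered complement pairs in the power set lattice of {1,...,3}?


Complement pair (a,b): a meet b = bottom, a join b = top.
Here: A intersect B = {} and A union B = {1,...,3}.
Pairs found: ({},{1,2,3}), ({1},{2,3}), ({2},{1,3}), ({3},{1,2}), ... (4 more)
Total ordered pairs: 8


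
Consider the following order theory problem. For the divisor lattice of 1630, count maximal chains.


A maximal chain goes from the minimum element to a maximal element via cover relations.
Counting all min-to-max paths in the cover graph.
Total maximal chains: 6


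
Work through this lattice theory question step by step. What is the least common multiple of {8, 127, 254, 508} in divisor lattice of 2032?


In a divisor lattice, join = lcm (least common multiple).
Compute lcm iteratively: start with first element, then lcm(current, next).
Elements: [8, 127, 254, 508]
lcm(8,127) = 1016
lcm(1016,254) = 1016
lcm(1016,508) = 1016
Final lcm = 1016


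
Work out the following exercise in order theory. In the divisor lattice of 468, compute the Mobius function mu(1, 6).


In a divisor lattice, mu(a,b) = mu(b/a) where mu is the classical Mobius function.
b/a = 6/1 = 6
Prime factorization of 6: primes [2, 3]
6 is squarefree with 2 prime factor(s), so mu(6) = (-1)^2 = 1


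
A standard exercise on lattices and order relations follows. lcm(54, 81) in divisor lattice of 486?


Join=lcm.
gcd(54,81)=27
lcm=162


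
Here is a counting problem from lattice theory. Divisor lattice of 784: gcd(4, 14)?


Meet=gcd.
gcd(4,14)=2


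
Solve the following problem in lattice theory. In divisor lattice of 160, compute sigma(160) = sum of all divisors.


sigma(n) = sum of divisors.
Divisors of 160: [1, 2, 4, 5, 8, 10, 16, 20, 32, 40, 80, 160]
Sum = 378


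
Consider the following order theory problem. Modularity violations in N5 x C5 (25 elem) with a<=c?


Modular law: if a <= c then a v (b ^ c) = (a v b) ^ c.
Check all triples (a,b,c) with a <= c among 25 elements.
  e.g. a=(a,0), b=(c,0), c=(b,0): lhs=(a,0) != rhs=(b,0)
  e.g. a=(a,0), b=(c,1), c=(b,0): lhs=(a,0) != rhs=(b,0)
Total violating triples: 75


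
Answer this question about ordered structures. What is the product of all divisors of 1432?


Divisors of 1432: [1, 2, 4, 8, 179, 358, 716, 1432]
Product = n^(d(n)/2) = 1432^(8/2)
Product = 4205058789376


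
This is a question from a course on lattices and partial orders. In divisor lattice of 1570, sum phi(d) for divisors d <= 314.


Divisors of 1570 up to 314: [1, 2, 5, 10, 157, 314]
phi values: [1, 1, 4, 4, 156, 156]
Sum = 322


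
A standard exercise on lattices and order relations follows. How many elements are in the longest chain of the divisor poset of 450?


A chain is a totally ordered subset; we count the number of elements in a maximum chain.
Compute, for each element x, the size of the longest chain ending at x:
  1: 1
  2: 2
  3: 2
  5: 2
  9: 3
  25: 3
  ...
A maximum chain: 1 < 2 < 6 < 18 < 90 < 450
Number of elements in the longest chain: 6


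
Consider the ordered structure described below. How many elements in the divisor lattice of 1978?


Divisors of 1978: [1, 2, 23, 43, 46, 86, 989, 1978]
Count: 8


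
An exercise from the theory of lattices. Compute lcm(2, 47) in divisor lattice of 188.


In a divisor lattice, join = lcm (least common multiple).
gcd(2,47) = 1
lcm(2,47) = 2*47/gcd = 94/1 = 94


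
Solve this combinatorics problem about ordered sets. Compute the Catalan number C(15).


C(n) = C(2n, n) / (n+1).
C(30, 15) = 155117520
C(15) = 155117520 / 16 = 9694845


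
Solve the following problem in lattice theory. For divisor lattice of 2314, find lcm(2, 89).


In a divisor lattice, join = lcm (least common multiple).
Compute lcm iteratively: start with first element, then lcm(current, next).
Elements: [2, 89]
lcm(2,89) = 178
Final lcm = 178


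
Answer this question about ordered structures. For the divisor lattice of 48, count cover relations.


A cover relation a -< b holds when a < b with no c strictly between.
Cover relations:
  1 -< 2
  1 -< 3
  2 -< 4
  2 -< 6
  3 -< 6
  4 -< 8
  4 -< 12
  6 -< 12
  ...5 more
Total: 13
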